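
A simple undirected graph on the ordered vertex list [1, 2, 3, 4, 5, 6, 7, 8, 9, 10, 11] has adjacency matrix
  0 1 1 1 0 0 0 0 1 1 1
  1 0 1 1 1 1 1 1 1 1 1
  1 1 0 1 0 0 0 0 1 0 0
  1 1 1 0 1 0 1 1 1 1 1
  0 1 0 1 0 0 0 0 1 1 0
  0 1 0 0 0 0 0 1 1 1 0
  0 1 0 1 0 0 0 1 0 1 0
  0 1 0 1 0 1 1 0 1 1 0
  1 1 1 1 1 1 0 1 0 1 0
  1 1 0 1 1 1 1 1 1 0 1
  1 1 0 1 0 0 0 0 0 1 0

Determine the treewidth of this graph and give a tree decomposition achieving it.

Every bag has size at most 5, so the width is 5 − 1 = 4 and tw(G) ≤ 4. For the lower bound, the 5 vertices {2, 4, 8, 9, 10} are pairwise adjacent, and any tree decomposition puts a clique entirely inside one bag — forcing width ≥ 4. The upper and lower bounds meet at 4, so that is the treewidth.

Treewidth 4.
One such decomposition:
Bags: B1 = {2, 4, 8, 9, 10}  B2 = {2, 4, 5, 9, 10}  B3 = {1, 2, 4, 9, 10}  B4 = {1, 2, 4, 10, 11}  B5 = {2, 6, 8, 9, 10}  B6 = {1, 2, 3, 4, 9}  B7 = {2, 4, 7, 8, 10}
Tree: B1–B2, B1–B3, B3–B4, B1–B5, B3–B6, B1–B7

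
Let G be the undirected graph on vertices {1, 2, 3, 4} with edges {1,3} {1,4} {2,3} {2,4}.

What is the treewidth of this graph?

2

A width-2 tree decomposition is:
Bags: B1 = {1, 2, 4}  B2 = {1, 2, 3}
Tree: B1–B2
Each bag holds 3 vertices, so the decomposition has width 2, which upper-bounds the treewidth. The edges 1–4–2–3–1 form a cycle, so G is not a tree and its treewidth is at least 2. Therefore the treewidth is 2.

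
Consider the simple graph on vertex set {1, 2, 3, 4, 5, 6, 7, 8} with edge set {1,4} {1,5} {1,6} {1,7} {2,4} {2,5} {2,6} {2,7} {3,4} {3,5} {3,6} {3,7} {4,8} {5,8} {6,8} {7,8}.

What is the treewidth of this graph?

4

A width-4 tree decomposition is:
Bags: B1 = {1, 2, 3, 6, 8}  B2 = {1, 2, 3, 4, 8}  B3 = {1, 2, 3, 5, 8}  B4 = {1, 2, 3, 7, 8}
Tree: B1–B2, B2–B3, B3–B4
The largest bag has 5 vertices, giving width 4; this decomposition certifies tw(G) ≤ 4. For the lower bound: the 5 vertex sets {3,6}, {4,8}, {2,5}, {1}, {7} are disjoint, each induces a connected subgraph, and every pair is joined by at least one edge of G. Contracting each set to a single vertex therefore yields K_{5} as a minor, and since treewidth is minor-monotone, tw(G) ≥ tw(K_{5}) = 4. The upper and lower bounds meet at 4, so that is the treewidth.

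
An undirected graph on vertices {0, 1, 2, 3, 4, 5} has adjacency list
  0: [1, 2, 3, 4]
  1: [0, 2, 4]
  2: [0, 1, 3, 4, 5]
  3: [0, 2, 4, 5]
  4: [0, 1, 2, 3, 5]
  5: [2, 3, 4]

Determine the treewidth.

3

A width-3 tree decomposition is:
Bags: B1 = {0, 2, 3, 4}  B2 = {2, 3, 4, 5}  B3 = {0, 1, 2, 4}
Tree: B1–B2, B1–B3
Each bag holds 4 vertices, so the decomposition has width 3, which upper-bounds the treewidth. Conversely, {0, 1, 2, 4} is a clique of size 4, and the vertices of any clique must share a bag in every tree decomposition; so some bag has ≥ 4 vertices and tw(G) ≥ 3. Combining the bounds, tw(G) = 3.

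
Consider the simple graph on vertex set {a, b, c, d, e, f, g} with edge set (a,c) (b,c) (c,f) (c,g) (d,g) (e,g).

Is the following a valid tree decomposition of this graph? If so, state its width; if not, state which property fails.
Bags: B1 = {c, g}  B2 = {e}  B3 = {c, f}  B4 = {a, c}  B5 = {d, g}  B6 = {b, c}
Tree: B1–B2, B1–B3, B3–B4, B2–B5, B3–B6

A tree decomposition must satisfy three properties: every vertex lies in some bag; for every edge, both endpoints lie together in some bag; and for every vertex, the bags containing it form a connected subtree. Here edge (g,e) lies in no bag, so the decomposition is invalid.

No — edge (g,e) lies in no bag.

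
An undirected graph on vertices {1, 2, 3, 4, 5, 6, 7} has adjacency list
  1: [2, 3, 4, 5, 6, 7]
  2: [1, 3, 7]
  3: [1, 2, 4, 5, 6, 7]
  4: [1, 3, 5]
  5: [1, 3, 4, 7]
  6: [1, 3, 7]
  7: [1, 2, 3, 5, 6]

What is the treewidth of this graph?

A width-3 tree decomposition is:
Bags: B1 = {1, 2, 3, 7}  B2 = {1, 3, 5, 7}  B3 = {1, 3, 6, 7}  B4 = {1, 3, 4, 5}
Tree: B1–B2, B1–B3, B2–B4
Each bag holds 4 vertices, so the decomposition has width 3, which upper-bounds the treewidth. On the other hand G contains the 4-clique {1, 3, 4, 5}. A clique must lie in a single bag of any decomposition, so no decomposition can have width below 3. Therefore the treewidth is 3.

3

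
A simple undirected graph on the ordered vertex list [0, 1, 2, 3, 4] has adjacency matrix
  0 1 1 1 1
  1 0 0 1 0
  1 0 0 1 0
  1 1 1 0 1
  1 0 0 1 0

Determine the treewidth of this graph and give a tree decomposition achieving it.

The largest bag has 3 vertices, giving width 2; this decomposition certifies tw(G) ≤ 2. On the other hand G contains the 3-clique {0, 1, 3}. A clique must lie in a single bag of any decomposition, so no decomposition can have width below 2. The upper and lower bounds meet at 2, so that is the treewidth.

Treewidth 2.
One such decomposition:
Bags: B1 = {0, 2, 3}  B2 = {0, 3, 4}  B3 = {0, 1, 3}
Tree: B1–B2, B1–B3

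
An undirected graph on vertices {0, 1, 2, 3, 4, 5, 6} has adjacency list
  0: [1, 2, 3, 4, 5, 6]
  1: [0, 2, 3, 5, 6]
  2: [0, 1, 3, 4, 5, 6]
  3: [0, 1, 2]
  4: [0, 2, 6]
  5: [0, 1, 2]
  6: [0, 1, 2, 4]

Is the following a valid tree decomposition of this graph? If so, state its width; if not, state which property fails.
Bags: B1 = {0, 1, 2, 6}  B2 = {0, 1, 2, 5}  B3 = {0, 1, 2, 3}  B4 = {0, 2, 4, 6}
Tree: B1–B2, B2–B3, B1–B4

Every vertex of G appears in some bag (union = {0, 1, 2, 3, 4, 5, 6}); every edge is covered by a bag; and for each vertex v the set of bags containing v is connected in the bag tree. The decomposition is therefore valid. The largest bag has 4 vertices, so the width is 3.

Yes; width 3.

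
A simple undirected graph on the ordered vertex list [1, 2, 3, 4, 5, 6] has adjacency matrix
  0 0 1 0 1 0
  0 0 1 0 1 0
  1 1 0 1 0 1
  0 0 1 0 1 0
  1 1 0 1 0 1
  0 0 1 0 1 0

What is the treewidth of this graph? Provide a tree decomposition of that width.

Treewidth 2.
One optimal decomposition is:
Bags: B1 = {3, 4, 5}  B2 = {3, 5, 6}  B3 = {2, 3, 5}  B4 = {1, 3, 5}
Tree: B1–B2, B2–B3, B3–B4

The largest bag has 3 vertices, giving width 2; this decomposition certifies tw(G) ≤ 2. The edges 4–5–6–3–4 form a cycle, so G is not a tree and its treewidth is at least 2. Hence tw(G) = 2 exactly.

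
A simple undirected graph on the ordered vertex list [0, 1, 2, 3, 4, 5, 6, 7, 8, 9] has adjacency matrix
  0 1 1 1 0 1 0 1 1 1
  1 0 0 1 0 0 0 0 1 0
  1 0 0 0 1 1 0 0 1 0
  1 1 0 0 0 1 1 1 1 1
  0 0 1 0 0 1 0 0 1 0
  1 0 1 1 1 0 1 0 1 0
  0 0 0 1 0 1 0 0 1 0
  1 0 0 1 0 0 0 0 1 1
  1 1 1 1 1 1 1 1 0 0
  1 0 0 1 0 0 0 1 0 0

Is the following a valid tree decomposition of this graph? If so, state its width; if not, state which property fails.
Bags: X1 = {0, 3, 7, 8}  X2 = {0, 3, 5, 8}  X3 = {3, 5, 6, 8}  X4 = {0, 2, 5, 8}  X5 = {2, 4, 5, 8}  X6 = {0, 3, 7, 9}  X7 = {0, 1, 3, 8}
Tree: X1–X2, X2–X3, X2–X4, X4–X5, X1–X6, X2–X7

Checking the three conditions: (i) the bags cover all of {0, 1, 2, 3, 4, 5, 6, 7, 8, 9}; (ii) for each edge, some bag contains both endpoints; (iii) the bags containing any fixed vertex form a subtree. All hold, so the decomposition is valid with width 4 − 1 = 3.

Yes; width 3.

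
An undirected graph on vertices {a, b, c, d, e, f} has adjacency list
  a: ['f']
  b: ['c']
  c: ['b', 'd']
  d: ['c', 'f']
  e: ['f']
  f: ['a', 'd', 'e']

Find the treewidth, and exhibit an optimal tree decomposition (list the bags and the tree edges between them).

Treewidth 1.
One such decomposition:
Bags: B1 = {d, f}  B2 = {a, f}  B3 = {c, d}  B4 = {e, f}  B5 = {b, c}
Tree: B1–B2, B1–B3, B1–B4, B3–B5

Every bag has size at most 2, so the width is 2 − 1 = 1 and tw(G) ≤ 1. Any graph with an edge has treewidth ≥ 1, and G has the edge d–f. Combining the bounds, tw(G) = 1.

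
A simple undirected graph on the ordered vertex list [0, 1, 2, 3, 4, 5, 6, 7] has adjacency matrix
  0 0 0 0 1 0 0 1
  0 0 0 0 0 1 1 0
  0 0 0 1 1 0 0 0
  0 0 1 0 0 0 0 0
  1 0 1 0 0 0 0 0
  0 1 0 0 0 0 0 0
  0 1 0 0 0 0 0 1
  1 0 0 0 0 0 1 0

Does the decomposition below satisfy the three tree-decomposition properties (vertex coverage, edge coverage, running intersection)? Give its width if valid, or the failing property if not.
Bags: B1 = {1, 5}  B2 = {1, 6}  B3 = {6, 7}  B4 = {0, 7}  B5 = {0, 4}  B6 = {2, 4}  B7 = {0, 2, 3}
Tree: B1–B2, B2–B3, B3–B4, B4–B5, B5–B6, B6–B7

A tree decomposition must satisfy three properties: every vertex lies in some bag; for every edge, both endpoints lie together in some bag; and for every vertex, the bags containing it form a connected subtree. Here bags containing vertex 0 are not connected in the tree, so the decomposition is invalid.

No — bags containing vertex 0 are not connected in the tree.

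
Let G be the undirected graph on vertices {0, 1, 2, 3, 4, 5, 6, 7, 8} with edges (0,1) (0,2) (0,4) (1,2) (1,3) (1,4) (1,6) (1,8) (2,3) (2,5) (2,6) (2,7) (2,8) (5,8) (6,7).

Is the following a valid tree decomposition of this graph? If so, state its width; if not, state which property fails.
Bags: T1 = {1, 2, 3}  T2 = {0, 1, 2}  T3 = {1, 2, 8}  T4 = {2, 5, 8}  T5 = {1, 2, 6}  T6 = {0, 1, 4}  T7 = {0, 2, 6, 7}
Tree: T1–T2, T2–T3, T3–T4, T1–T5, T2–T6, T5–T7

A tree decomposition must satisfy three properties: every vertex lies in some bag; for every edge, both endpoints lie together in some bag; and for every vertex, the bags containing it form a connected subtree. Here bags containing vertex 0 are not connected in the tree, so the decomposition is invalid.

No — bags containing vertex 0 are not connected in the tree.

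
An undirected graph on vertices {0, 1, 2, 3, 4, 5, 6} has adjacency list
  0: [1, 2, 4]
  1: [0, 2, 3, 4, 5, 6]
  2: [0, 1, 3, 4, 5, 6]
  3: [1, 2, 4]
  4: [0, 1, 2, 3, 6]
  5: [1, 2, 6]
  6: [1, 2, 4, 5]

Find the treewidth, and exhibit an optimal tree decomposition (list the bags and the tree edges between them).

Treewidth 3.
One optimal decomposition is:
Bags: B1 = {1, 2, 4, 6}  B2 = {1, 2, 3, 4}  B3 = {1, 2, 5, 6}  B4 = {0, 1, 2, 4}
Tree: B1–B2, B1–B3, B1–B4

Each bag holds 4 vertices, so the decomposition has width 3, which upper-bounds the treewidth. Conversely, {0, 1, 2, 4} is a clique of size 4, and the vertices of any clique must share a bag in every tree decomposition; so some bag has ≥ 4 vertices and tw(G) ≥ 3. The upper and lower bounds meet at 3, so that is the treewidth.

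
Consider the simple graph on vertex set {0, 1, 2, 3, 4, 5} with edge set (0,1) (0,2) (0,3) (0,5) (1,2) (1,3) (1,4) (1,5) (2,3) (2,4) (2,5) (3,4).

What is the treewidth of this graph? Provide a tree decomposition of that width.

Treewidth 3.
One optimal decomposition is:
Bags: B1 = {1, 2, 3, 4}  B2 = {0, 1, 2, 3}  B3 = {0, 1, 2, 5}
Tree: B1–B2, B2–B3

Each bag holds 4 vertices, so the decomposition has width 3, which upper-bounds the treewidth. Conversely, {0, 1, 2, 3} is a clique of size 4, and the vertices of any clique must share a bag in every tree decomposition; so some bag has ≥ 4 vertices and tw(G) ≥ 3. Therefore the treewidth is 3.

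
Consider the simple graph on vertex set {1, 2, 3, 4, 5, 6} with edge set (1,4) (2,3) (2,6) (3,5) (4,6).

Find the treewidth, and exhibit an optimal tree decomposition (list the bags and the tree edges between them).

Each bag holds 2 vertices, so the decomposition has width 1, which upper-bounds the treewidth. Any graph with an edge has treewidth ≥ 1, and G has the edge 1–4. Therefore the treewidth is 1.

Treewidth 1.
One optimal decomposition is:
Bags: B1 = {1, 4}  B2 = {4, 6}  B3 = {2, 6}  B4 = {2, 3}  B5 = {3, 5}
Tree: B1–B2, B2–B3, B3–B4, B4–B5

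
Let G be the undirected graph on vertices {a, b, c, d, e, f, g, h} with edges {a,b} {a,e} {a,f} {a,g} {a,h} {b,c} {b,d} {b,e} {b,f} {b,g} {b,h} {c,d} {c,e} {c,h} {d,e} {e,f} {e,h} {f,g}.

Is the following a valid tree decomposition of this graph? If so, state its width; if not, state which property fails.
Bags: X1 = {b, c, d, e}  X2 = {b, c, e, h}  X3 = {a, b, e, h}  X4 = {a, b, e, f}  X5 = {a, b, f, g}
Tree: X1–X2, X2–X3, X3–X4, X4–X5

Yes; width 3.

Every vertex of G appears in some bag (union = {a, b, c, d, e, f, g, h}); every edge is covered by a bag; and for each vertex v the set of bags containing v is connected in the bag tree. The decomposition is therefore valid. The largest bag has 4 vertices, so the width is 3.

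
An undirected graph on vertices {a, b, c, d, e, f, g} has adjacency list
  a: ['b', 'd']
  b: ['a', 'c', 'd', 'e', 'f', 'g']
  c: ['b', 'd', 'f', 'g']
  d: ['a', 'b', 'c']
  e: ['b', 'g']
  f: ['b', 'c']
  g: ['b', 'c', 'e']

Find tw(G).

2

A width-2 tree decomposition is:
Bags: B1 = {b, e, g}  B2 = {b, c, g}  B3 = {b, c, d}  B4 = {b, c, f}  B5 = {a, b, d}
Tree: B1–B2, B2–B3, B2–B4, B3–B5
The largest bag has 3 vertices, giving width 2; this decomposition certifies tw(G) ≤ 2. Conversely, {b, e, g} is a clique of size 3, and the vertices of any clique must share a bag in every tree decomposition; so some bag has ≥ 3 vertices and tw(G) ≥ 2. Therefore the treewidth is 2.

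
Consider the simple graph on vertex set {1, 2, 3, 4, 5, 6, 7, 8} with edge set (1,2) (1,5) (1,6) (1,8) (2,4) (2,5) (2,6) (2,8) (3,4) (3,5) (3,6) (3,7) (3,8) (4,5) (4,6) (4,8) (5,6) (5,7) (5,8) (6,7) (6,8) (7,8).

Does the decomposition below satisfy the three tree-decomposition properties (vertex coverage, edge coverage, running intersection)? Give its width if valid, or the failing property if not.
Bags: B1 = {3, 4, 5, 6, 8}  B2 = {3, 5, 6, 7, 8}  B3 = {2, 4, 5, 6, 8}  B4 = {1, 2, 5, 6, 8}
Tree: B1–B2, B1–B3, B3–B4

Yes; width 4.

Checking the three conditions: (i) the bags cover all of {1, 2, 3, 4, 5, 6, 7, 8}; (ii) for each edge, some bag contains both endpoints; (iii) the bags containing any fixed vertex form a subtree. All hold, so the decomposition is valid with width 5 − 1 = 4.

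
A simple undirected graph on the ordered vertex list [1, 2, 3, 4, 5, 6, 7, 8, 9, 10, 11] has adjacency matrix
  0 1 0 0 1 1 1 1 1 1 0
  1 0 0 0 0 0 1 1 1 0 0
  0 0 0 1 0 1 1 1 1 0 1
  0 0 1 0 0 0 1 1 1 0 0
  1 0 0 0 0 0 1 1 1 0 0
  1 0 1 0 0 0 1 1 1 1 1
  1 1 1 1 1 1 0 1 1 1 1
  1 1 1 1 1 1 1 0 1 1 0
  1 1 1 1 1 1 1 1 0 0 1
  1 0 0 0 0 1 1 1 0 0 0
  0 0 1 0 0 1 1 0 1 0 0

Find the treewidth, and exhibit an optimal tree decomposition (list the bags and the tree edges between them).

Treewidth 4.
Bags: B1 = {1, 2, 7, 8, 9}  B2 = {1, 6, 7, 8, 9}  B3 = {3, 6, 7, 8, 9}  B4 = {3, 4, 7, 8, 9}  B5 = {1, 5, 7, 8, 9}  B6 = {1, 6, 7, 8, 10}  B7 = {3, 6, 7, 9, 11}
Tree: B1–B2, B2–B3, B3–B4, B1–B5, B2–B6, B3–B7

Each bag holds 5 vertices, so the decomposition has width 4, which upper-bounds the treewidth. On the other hand G contains the 5-clique {1, 2, 7, 8, 9}. A clique must lie in a single bag of any decomposition, so no decomposition can have width below 4. Combining the bounds, tw(G) = 4.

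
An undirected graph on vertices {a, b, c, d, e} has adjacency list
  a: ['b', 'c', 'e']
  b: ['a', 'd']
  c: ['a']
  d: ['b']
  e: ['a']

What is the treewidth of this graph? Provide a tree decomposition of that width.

The largest bag has 2 vertices, giving width 1; this decomposition certifies tw(G) ≤ 1. Any graph with an edge has treewidth ≥ 1, and G has the edge a–b. Therefore the treewidth is 1.

Treewidth 1.
One such decomposition:
Bags: B1 = {a, b}  B2 = {b, d}  B3 = {a, e}  B4 = {a, c}
Tree: B1–B2, B1–B3, B3–B4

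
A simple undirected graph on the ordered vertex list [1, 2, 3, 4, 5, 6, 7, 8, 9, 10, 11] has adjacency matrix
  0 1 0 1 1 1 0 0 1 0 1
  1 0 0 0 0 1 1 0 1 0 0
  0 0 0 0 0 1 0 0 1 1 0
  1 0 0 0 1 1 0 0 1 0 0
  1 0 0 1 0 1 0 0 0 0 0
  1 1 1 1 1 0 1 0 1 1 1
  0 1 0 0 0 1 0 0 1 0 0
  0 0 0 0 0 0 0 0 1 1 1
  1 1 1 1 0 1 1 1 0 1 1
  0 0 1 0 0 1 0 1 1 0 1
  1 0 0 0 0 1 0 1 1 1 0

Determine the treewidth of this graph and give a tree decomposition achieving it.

Treewidth 3.
One optimal decomposition is:
Bags: B1 = {1, 6, 9, 11}  B2 = {1, 2, 6, 9}  B3 = {1, 4, 6, 9}  B4 = {6, 9, 10, 11}  B5 = {2, 6, 7, 9}  B6 = {3, 6, 9, 10}  B7 = {8, 9, 10, 11}  B8 = {1, 4, 5, 6}
Tree: B1–B2, B1–B3, B1–B4, B2–B5, B4–B6, B4–B7, B3–B8

Every bag has size at most 4, so the width is 4 − 1 = 3 and tw(G) ≤ 3. Conversely, {8, 9, 10, 11} is a clique of size 4, and the vertices of any clique must share a bag in every tree decomposition; so some bag has ≥ 4 vertices and tw(G) ≥ 3. Hence tw(G) = 3 exactly.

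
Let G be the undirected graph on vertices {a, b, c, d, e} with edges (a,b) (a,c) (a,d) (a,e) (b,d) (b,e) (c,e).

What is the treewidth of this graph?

A width-2 tree decomposition is:
Bags: B1 = {a, b, e}  B2 = {a, c, e}  B3 = {a, b, d}
Tree: B1–B2, B1–B3
Every bag has size at most 3, so the width is 3 − 1 = 2 and tw(G) ≤ 2. Conversely, {a, b, d} is a clique of size 3, and the vertices of any clique must share a bag in every tree decomposition; so some bag has ≥ 3 vertices and tw(G) ≥ 2. Combining the bounds, tw(G) = 2.

2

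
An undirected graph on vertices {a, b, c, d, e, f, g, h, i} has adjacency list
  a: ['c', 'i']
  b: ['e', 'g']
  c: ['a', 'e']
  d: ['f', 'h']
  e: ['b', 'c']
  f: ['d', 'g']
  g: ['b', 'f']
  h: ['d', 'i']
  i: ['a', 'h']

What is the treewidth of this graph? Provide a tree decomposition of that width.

Treewidth 2.
One such decomposition:
Bags: B1 = {d, f, g}  B2 = {b, d, g}  B3 = {b, d, e}  B4 = {c, d, e}  B5 = {a, c, d}  B6 = {a, d, i}  B7 = {d, h, i}
Tree: B1–B2, B2–B3, B3–B4, B4–B5, B5–B6, B6–B7

Every bag has size at most 3, so the width is 3 − 1 = 2 and tw(G) ≤ 2. For the lower bound, G contains the cycle d–f–g–b–e–c–a–i–h–d, so G is not a forest; only forests have treewidth ≤ 1, hence tw(G) ≥ 2. Combining the bounds, tw(G) = 2.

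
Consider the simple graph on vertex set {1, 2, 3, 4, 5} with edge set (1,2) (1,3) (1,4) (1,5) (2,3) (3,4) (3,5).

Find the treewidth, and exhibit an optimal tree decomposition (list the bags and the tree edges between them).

Treewidth 2.
Bags: B1 = {1, 2, 3}  B2 = {1, 3, 4}  B3 = {1, 3, 5}
Tree: B1–B2, B2–B3

Each bag holds 3 vertices, so the decomposition has width 2, which upper-bounds the treewidth. Conversely, {1, 2, 3} is a clique of size 3, and the vertices of any clique must share a bag in every tree decomposition; so some bag has ≥ 3 vertices and tw(G) ≥ 2. Combining the bounds, tw(G) = 2.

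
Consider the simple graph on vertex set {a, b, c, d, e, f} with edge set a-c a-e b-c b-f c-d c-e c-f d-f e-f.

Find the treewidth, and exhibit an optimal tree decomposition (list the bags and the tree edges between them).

The largest bag has 3 vertices, giving width 2; this decomposition certifies tw(G) ≤ 2. For the lower bound, the 3 vertices {a, c, e} are pairwise adjacent, and any tree decomposition puts a clique entirely inside one bag — forcing width ≥ 2. Combining the bounds, tw(G) = 2.

Treewidth 2.
One such decomposition:
Bags: B1 = {c, e, f}  B2 = {c, d, f}  B3 = {a, c, e}  B4 = {b, c, f}
Tree: B1–B2, B1–B3, B2–B4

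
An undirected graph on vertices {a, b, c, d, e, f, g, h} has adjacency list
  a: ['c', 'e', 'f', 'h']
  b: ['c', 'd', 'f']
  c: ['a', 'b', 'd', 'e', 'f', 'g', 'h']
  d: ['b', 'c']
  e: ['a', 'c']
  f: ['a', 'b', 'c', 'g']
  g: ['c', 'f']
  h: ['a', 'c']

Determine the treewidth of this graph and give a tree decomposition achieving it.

Treewidth 2.
Bags: B1 = {a, c, f}  B2 = {b, c, f}  B3 = {a, c, e}  B4 = {a, c, h}  B5 = {c, f, g}  B6 = {b, c, d}
Tree: B1–B2, B1–B3, B1–B4, B1–B5, B2–B6

Each bag holds 3 vertices, so the decomposition has width 2, which upper-bounds the treewidth. On the other hand G contains the 3-clique {b, c, d}. A clique must lie in a single bag of any decomposition, so no decomposition can have width below 2. The upper and lower bounds meet at 2, so that is the treewidth.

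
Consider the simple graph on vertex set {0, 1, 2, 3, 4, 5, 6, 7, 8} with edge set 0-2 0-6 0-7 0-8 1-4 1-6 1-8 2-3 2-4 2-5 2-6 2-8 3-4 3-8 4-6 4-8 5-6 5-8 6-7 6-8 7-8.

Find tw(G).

3

A width-3 tree decomposition is:
Bags: B1 = {2, 5, 6, 8}  B2 = {2, 4, 6, 8}  B3 = {1, 4, 6, 8}  B4 = {0, 2, 6, 8}  B5 = {0, 6, 7, 8}  B6 = {2, 3, 4, 8}
Tree: B1–B2, B2–B3, B1–B4, B4–B5, B2–B6
Every bag has size at most 4, so the width is 4 − 1 = 3 and tw(G) ≤ 3. On the other hand G contains the 4-clique {2, 3, 4, 8}. A clique must lie in a single bag of any decomposition, so no decomposition can have width below 3. Therefore the treewidth is 3.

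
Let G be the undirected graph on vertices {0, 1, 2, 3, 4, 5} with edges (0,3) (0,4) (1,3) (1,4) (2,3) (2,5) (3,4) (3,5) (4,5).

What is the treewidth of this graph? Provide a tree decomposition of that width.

The largest bag has 3 vertices, giving width 2; this decomposition certifies tw(G) ≤ 2. On the other hand G contains the 3-clique {2, 3, 5}. A clique must lie in a single bag of any decomposition, so no decomposition can have width below 2. The upper and lower bounds meet at 2, so that is the treewidth.

Treewidth 2.
One such decomposition:
Bags: B1 = {2, 3, 5}  B2 = {3, 4, 5}  B3 = {1, 3, 4}  B4 = {0, 3, 4}
Tree: B1–B2, B2–B3, B2–B4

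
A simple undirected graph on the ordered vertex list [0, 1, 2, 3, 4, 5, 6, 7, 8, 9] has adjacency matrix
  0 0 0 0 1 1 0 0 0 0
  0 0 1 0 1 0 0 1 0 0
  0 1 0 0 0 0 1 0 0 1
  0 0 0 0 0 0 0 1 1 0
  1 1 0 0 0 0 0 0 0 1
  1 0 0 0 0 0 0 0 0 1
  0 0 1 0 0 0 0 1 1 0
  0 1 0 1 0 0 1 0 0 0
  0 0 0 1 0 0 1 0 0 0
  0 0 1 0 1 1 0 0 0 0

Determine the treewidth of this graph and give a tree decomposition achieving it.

Every bag has size at most 3, so the width is 3 − 1 = 2 and tw(G) ≤ 2. Since 5–0–4–9–5 is a cycle in G, G is not acyclic. Forests are exactly the graphs of treewidth ≤ 1, so tw(G) ≥ 2. Therefore the treewidth is 2.

Treewidth 2.
One optimal decomposition is:
Bags: B1 = {0, 5, 9}  B2 = {0, 4, 9}  B3 = {2, 4, 9}  B4 = {1, 2, 4}  B5 = {1, 2, 6}  B6 = {1, 6, 7}  B7 = {6, 7, 8}  B8 = {3, 7, 8}
Tree: B1–B2, B2–B3, B3–B4, B4–B5, B5–B6, B6–B7, B7–B8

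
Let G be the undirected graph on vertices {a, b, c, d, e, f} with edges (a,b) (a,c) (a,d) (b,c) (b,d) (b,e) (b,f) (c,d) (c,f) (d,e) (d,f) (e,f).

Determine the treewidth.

3

A width-3 tree decomposition is:
Bags: B1 = {a, b, c, d}  B2 = {b, c, d, f}  B3 = {b, d, e, f}
Tree: B1–B2, B2–B3
The largest bag has 4 vertices, giving width 3; this decomposition certifies tw(G) ≤ 3. Conversely, {b, d, e, f} is a clique of size 4, and the vertices of any clique must share a bag in every tree decomposition; so some bag has ≥ 4 vertices and tw(G) ≥ 3. Hence tw(G) = 3 exactly.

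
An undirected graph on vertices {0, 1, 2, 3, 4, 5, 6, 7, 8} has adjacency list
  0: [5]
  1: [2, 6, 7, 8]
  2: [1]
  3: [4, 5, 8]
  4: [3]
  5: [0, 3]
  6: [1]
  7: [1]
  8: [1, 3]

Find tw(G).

A width-1 tree decomposition is:
Bags: B1 = {0, 5}  B2 = {3, 5}  B3 = {3, 8}  B4 = {1, 8}  B5 = {1, 6}  B6 = {1, 2}  B7 = {3, 4}  B8 = {1, 7}
Tree: B1–B2, B2–B3, B3–B4, B4–B5, B4–B6, B3–B7, B5–B8
Each bag holds 2 vertices, so the decomposition has width 1, which upper-bounds the treewidth. Any graph with an edge has treewidth ≥ 1, and G has the edge 0–5. The upper and lower bounds meet at 1, so that is the treewidth.

1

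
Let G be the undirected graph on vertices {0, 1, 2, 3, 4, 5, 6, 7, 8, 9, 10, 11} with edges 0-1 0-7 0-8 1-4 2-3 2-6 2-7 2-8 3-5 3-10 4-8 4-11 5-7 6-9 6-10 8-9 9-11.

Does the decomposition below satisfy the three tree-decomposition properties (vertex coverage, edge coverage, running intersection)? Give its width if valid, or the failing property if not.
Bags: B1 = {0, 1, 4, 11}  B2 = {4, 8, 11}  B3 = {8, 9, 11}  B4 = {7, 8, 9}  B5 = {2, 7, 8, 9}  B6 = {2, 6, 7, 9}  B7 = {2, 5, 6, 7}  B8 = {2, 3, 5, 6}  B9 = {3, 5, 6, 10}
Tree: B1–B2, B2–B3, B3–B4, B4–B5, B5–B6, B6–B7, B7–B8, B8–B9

A tree decomposition must satisfy three properties: every vertex lies in some bag; for every edge, both endpoints lie together in some bag; and for every vertex, the bags containing it form a connected subtree. Here edge (0,8) lies in no bag, so the decomposition is invalid.

No — edge (0,8) lies in no bag.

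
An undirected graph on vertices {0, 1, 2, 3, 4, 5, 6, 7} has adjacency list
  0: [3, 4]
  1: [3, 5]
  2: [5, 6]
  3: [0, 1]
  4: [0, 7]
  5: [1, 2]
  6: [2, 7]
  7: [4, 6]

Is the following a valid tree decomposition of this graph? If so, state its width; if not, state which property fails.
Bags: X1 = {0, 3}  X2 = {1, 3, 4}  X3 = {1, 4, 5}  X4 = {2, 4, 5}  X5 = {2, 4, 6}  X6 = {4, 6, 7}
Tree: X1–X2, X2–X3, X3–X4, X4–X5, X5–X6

No — edge (4,0) lies in no bag.

A tree decomposition must satisfy three properties: every vertex lies in some bag; for every edge, both endpoints lie together in some bag; and for every vertex, the bags containing it form a connected subtree. Here edge (4,0) lies in no bag, so the decomposition is invalid.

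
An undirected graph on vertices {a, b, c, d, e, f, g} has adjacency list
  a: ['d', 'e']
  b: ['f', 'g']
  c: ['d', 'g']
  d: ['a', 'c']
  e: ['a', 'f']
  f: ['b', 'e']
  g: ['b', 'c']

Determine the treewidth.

A width-2 tree decomposition is:
Bags: B1 = {c, d, g}  B2 = {b, d, g}  B3 = {b, d, f}  B4 = {d, e, f}  B5 = {a, d, e}
Tree: B1–B2, B2–B3, B3–B4, B4–B5
The largest bag has 3 vertices, giving width 2; this decomposition certifies tw(G) ≤ 2. The edges d–c–g–b–f–e–a–d form a cycle, so G is not a tree and its treewidth is at least 2. The upper and lower bounds meet at 2, so that is the treewidth.

2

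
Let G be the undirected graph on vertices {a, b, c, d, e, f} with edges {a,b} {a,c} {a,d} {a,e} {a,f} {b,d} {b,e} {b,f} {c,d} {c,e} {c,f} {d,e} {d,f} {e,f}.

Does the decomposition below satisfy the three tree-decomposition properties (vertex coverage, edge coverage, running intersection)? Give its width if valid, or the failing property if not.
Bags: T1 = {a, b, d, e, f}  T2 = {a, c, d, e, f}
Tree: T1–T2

Vertex coverage: the bags together contain {a, b, c, d, e, f}, the full vertex set. Edge coverage: each edge of G has both endpoints in at least one bag. Running intersection: for every vertex, the bags containing it form a connected subtree. All three properties hold, so this is a valid tree decomposition of width max|bag| − 1 = 4, and hence tw(G) ≤ 4.

Yes; width 4.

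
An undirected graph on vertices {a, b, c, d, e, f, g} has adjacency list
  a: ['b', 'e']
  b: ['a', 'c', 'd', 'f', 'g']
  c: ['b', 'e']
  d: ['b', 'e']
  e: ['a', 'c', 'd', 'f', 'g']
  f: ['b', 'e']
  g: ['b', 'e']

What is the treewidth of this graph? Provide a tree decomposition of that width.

Every bag has size at most 3, so the width is 3 − 1 = 2 and tw(G) ≤ 2. For the lower bound, G contains the cycle e–f–b–a–e, so G is not a forest; only forests have treewidth ≤ 1, hence tw(G) ≥ 2. Therefore the treewidth is 2.

Treewidth 2.
Bags: B1 = {b, e, f}  B2 = {a, b, e}  B3 = {b, c, e}  B4 = {b, e, g}  B5 = {b, d, e}
Tree: B1–B2, B2–B3, B3–B4, B4–B5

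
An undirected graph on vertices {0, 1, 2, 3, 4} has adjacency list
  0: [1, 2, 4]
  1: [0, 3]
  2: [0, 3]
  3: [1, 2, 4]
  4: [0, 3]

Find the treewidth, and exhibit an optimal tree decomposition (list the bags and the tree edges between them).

Treewidth 2.
One optimal decomposition is:
Bags: B1 = {0, 3, 4}  B2 = {0, 2, 3}  B3 = {0, 1, 3}
Tree: B1–B2, B2–B3

Every bag has size at most 3, so the width is 3 − 1 = 2 and tw(G) ≤ 2. The edges 0–4–3–2–0 form a cycle, so G is not a tree and its treewidth is at least 2. Combining the bounds, tw(G) = 2.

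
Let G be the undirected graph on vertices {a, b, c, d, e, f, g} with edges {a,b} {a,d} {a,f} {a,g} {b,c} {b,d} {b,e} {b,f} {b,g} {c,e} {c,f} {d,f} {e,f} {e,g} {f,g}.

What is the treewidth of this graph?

A width-3 tree decomposition is:
Bags: B1 = {b, e, f, g}  B2 = {a, b, f, g}  B3 = {a, b, d, f}  B4 = {b, c, e, f}
Tree: B1–B2, B2–B3, B1–B4
The largest bag has 4 vertices, giving width 3; this decomposition certifies tw(G) ≤ 3. On the other hand G contains the 4-clique {a, b, d, f}. A clique must lie in a single bag of any decomposition, so no decomposition can have width below 3. The upper and lower bounds meet at 3, so that is the treewidth.

3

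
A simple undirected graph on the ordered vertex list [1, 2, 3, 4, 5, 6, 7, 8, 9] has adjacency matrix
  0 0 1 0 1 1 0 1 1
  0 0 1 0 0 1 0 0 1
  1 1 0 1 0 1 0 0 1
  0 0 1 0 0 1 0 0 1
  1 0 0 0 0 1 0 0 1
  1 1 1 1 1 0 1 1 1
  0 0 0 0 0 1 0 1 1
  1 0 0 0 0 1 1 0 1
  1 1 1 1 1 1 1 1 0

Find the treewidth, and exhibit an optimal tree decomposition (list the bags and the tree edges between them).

Treewidth 3.
One optimal decomposition is:
Bags: B1 = {6, 7, 8, 9}  B2 = {1, 6, 8, 9}  B3 = {1, 3, 6, 9}  B4 = {1, 5, 6, 9}  B5 = {3, 4, 6, 9}  B6 = {2, 3, 6, 9}
Tree: B1–B2, B2–B3, B3–B4, B3–B5, B3–B6

Every bag has size at most 4, so the width is 4 − 1 = 3 and tw(G) ≤ 3. For the lower bound, the 4 vertices {1, 6, 8, 9} are pairwise adjacent, and any tree decomposition puts a clique entirely inside one bag — forcing width ≥ 3. Combining the bounds, tw(G) = 3.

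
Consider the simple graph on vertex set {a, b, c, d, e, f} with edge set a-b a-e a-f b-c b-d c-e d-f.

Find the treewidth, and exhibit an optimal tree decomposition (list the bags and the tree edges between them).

Treewidth 2.
One such decomposition:
Bags: B1 = {a, c, e}  B2 = {a, b, c}  B3 = {a, b, f}  B4 = {b, d, f}
Tree: B1–B2, B2–B3, B3–B4

Each bag holds 3 vertices, so the decomposition has width 2, which upper-bounds the treewidth. For the lower bound, G contains the cycle e–c–b–a–e, so G is not a forest; only forests have treewidth ≤ 1, hence tw(G) ≥ 2. Therefore the treewidth is 2.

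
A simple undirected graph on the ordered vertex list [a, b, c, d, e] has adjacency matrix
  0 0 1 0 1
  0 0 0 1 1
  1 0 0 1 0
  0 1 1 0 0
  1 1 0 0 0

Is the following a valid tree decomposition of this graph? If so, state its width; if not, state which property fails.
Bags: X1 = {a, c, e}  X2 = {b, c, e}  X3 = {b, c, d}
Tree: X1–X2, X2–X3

Yes; width 2.

Vertex coverage: the bags together contain {a, b, c, d, e}, the full vertex set. Edge coverage: each edge of G has both endpoints in at least one bag. Running intersection: for every vertex, the bags containing it form a connected subtree. All three properties hold, so this is a valid tree decomposition of width max|bag| − 1 = 2, and hence tw(G) ≤ 2.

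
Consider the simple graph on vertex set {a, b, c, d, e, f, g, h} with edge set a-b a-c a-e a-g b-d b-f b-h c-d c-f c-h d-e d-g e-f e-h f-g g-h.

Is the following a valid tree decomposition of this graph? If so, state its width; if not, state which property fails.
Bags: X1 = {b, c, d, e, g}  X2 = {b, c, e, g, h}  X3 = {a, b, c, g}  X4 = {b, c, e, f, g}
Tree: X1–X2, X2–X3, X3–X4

A tree decomposition must satisfy three properties: every vertex lies in some bag; for every edge, both endpoints lie together in some bag; and for every vertex, the bags containing it form a connected subtree. Here edge (e,a) lies in no bag, so the decomposition is invalid.

No — edge (e,a) lies in no bag.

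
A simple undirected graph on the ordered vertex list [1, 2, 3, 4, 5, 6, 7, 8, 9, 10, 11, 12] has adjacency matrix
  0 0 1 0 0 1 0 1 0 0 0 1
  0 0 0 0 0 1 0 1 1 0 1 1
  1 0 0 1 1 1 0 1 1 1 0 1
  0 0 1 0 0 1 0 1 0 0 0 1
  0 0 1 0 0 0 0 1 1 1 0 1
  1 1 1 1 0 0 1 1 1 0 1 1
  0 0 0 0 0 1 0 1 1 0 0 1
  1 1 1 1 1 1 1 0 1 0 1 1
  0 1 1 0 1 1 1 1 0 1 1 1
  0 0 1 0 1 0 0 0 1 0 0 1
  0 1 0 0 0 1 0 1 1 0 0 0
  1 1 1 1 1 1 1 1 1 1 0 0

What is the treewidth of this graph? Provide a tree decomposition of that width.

Treewidth 4.
Bags: B1 = {3, 5, 8, 9, 12}  B2 = {3, 6, 8, 9, 12}  B3 = {6, 7, 8, 9, 12}  B4 = {2, 6, 8, 9, 12}  B5 = {2, 6, 8, 9, 11}  B6 = {1, 3, 6, 8, 12}  B7 = {3, 5, 9, 10, 12}  B8 = {3, 4, 6, 8, 12}
Tree: B1–B2, B2–B3, B3–B4, B4–B5, B2–B6, B1–B7, B6–B8

Each bag holds 5 vertices, so the decomposition has width 4, which upper-bounds the treewidth. Conversely, {3, 5, 8, 9, 12} is a clique of size 5, and the vertices of any clique must share a bag in every tree decomposition; so some bag has ≥ 5 vertices and tw(G) ≥ 4. Combining the bounds, tw(G) = 4.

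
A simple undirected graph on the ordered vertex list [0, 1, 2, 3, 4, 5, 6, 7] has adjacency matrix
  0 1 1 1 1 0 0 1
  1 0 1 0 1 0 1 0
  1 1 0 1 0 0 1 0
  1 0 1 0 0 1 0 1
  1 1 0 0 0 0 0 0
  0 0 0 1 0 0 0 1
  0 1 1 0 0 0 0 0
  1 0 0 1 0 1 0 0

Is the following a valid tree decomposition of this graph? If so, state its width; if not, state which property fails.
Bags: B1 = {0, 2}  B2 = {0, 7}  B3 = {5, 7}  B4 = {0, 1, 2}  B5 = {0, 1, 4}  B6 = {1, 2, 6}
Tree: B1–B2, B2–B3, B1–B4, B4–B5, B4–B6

No — vertex 3 appears in no bag.

A tree decomposition must satisfy three properties: every vertex lies in some bag; for every edge, both endpoints lie together in some bag; and for every vertex, the bags containing it form a connected subtree. Here vertex 3 appears in no bag, so the decomposition is invalid.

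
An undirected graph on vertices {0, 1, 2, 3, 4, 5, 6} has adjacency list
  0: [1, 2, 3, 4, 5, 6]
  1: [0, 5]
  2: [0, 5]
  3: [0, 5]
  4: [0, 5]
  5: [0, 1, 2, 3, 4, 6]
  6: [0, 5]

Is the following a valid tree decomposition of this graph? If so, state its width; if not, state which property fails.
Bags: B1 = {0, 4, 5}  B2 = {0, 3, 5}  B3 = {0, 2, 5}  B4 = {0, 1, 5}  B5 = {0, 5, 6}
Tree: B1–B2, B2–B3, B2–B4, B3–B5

Yes; width 2.

Checking the three conditions: (i) the bags cover all of {0, 1, 2, 3, 4, 5, 6}; (ii) for each edge, some bag contains both endpoints; (iii) the bags containing any fixed vertex form a subtree. All hold, so the decomposition is valid with width 3 − 1 = 2.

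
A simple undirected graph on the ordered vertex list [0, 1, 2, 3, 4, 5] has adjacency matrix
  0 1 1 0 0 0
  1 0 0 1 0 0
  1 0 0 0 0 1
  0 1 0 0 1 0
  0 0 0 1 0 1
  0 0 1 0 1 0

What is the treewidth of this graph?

2

A width-2 tree decomposition is:
Bags: B1 = {0, 1, 3}  B2 = {0, 2, 3}  B3 = {2, 3, 5}  B4 = {3, 4, 5}
Tree: B1–B2, B2–B3, B3–B4
Each bag holds 3 vertices, so the decomposition has width 2, which upper-bounds the treewidth. The edges 3–1–0–2–5–4–3 form a cycle, so G is not a tree and its treewidth is at least 2. Combining the bounds, tw(G) = 2.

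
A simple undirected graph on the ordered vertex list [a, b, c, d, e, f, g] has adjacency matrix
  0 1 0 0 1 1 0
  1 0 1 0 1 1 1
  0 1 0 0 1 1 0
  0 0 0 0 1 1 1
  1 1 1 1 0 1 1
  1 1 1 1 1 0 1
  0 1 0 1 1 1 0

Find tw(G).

A width-3 tree decomposition is:
Bags: B1 = {b, e, f, g}  B2 = {a, b, e, f}  B3 = {d, e, f, g}  B4 = {b, c, e, f}
Tree: B1–B2, B1–B3, B2–B4
The largest bag has 4 vertices, giving width 3; this decomposition certifies tw(G) ≤ 3. For the lower bound, the 4 vertices {d, e, f, g} are pairwise adjacent, and any tree decomposition puts a clique entirely inside one bag — forcing width ≥ 3. The upper and lower bounds meet at 3, so that is the treewidth.

3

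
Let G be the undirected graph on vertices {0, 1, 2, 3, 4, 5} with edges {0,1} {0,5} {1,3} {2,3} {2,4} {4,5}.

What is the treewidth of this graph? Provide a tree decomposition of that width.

Every bag has size at most 3, so the width is 3 − 1 = 2 and tw(G) ≤ 2. Since 3–2–4–5–0–1–3 is a cycle in G, G is not acyclic. Forests are exactly the graphs of treewidth ≤ 1, so tw(G) ≥ 2. The upper and lower bounds meet at 2, so that is the treewidth.

Treewidth 2.
One optimal decomposition is:
Bags: B1 = {2, 3, 4}  B2 = {3, 4, 5}  B3 = {0, 3, 5}  B4 = {0, 1, 3}
Tree: B1–B2, B2–B3, B3–B4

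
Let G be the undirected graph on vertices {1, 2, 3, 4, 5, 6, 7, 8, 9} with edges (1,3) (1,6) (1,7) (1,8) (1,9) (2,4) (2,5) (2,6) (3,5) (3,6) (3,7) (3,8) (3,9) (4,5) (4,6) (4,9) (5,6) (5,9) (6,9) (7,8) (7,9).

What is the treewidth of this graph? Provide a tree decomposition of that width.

Treewidth 3.
Bags: B1 = {4, 5, 6, 9}  B2 = {3, 5, 6, 9}  B3 = {1, 3, 6, 9}  B4 = {2, 4, 5, 6}  B5 = {1, 3, 7, 9}  B6 = {1, 3, 7, 8}
Tree: B1–B2, B2–B3, B1–B4, B3–B5, B5–B6

Every bag has size at most 4, so the width is 4 − 1 = 3 and tw(G) ≤ 3. On the other hand G contains the 4-clique {2, 4, 5, 6}. A clique must lie in a single bag of any decomposition, so no decomposition can have width below 3. Therefore the treewidth is 3.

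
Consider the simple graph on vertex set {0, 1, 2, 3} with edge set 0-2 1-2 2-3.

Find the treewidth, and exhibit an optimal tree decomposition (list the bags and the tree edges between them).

Treewidth 1.
Bags: B1 = {0, 2}  B2 = {2, 3}  B3 = {1, 2}
Tree: B1–B2, B1–B3

The largest bag has 2 vertices, giving width 1; this decomposition certifies tw(G) ≤ 1. G has an edge, so its treewidth is at least 1. The upper and lower bounds meet at 1, so that is the treewidth.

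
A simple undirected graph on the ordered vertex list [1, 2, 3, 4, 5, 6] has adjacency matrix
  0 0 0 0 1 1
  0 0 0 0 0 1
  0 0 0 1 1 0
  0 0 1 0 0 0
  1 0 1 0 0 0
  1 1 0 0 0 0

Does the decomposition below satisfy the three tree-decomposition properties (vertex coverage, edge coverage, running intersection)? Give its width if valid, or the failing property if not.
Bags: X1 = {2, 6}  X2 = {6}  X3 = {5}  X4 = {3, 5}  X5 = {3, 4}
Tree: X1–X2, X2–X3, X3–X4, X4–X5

No — vertex 1 appears in no bag.

A tree decomposition must satisfy three properties: every vertex lies in some bag; for every edge, both endpoints lie together in some bag; and for every vertex, the bags containing it form a connected subtree. Here vertex 1 appears in no bag, so the decomposition is invalid.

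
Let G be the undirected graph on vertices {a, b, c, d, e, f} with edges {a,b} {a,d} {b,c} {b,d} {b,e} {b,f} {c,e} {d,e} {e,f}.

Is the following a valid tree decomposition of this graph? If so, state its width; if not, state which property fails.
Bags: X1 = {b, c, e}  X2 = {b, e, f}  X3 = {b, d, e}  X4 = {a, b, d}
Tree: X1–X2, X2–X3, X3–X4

Vertex coverage: the bags together contain {a, b, c, d, e, f}, the full vertex set. Edge coverage: each edge of G has both endpoints in at least one bag. Running intersection: for every vertex, the bags containing it form a connected subtree. All three properties hold, so this is a valid tree decomposition of width max|bag| − 1 = 2, and hence tw(G) ≤ 2.

Yes; width 2.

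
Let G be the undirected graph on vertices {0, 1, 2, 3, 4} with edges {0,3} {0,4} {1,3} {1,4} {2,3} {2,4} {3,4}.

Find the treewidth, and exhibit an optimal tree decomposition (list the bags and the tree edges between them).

Every bag has size at most 3, so the width is 3 − 1 = 2 and tw(G) ≤ 2. For the lower bound, the 3 vertices {0, 3, 4} are pairwise adjacent, and any tree decomposition puts a clique entirely inside one bag — forcing width ≥ 2. Hence tw(G) = 2 exactly.

Treewidth 2.
One optimal decomposition is:
Bags: B1 = {1, 3, 4}  B2 = {2, 3, 4}  B3 = {0, 3, 4}
Tree: B1–B2, B2–B3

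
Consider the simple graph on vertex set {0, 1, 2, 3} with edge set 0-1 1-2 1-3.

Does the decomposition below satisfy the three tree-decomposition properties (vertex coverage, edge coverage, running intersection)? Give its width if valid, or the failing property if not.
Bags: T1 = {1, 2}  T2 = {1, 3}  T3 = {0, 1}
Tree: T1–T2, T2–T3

Every vertex of G appears in some bag (union = {0, 1, 2, 3}); every edge is covered by a bag; and for each vertex v the set of bags containing v is connected in the bag tree. The decomposition is therefore valid. The largest bag has 2 vertices, so the width is 1.

Yes; width 1.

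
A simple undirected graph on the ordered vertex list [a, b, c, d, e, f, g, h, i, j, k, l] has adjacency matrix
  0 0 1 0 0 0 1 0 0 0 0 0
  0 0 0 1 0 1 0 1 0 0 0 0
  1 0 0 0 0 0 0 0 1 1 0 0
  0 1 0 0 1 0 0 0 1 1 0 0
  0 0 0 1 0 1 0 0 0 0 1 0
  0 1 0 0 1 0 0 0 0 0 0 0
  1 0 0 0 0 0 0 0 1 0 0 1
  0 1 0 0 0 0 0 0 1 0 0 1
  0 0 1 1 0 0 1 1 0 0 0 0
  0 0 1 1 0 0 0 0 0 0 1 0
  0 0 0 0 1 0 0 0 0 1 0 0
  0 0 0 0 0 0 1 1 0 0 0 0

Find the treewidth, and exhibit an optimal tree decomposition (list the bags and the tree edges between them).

Each bag holds 4 vertices, so the decomposition has width 3, which upper-bounds the treewidth. For the lower bound: the 4 vertex sets {e,f,k}, {j}, {d}, {b,c,h,i} are disjoint, each induces a connected subgraph, and every pair is joined by at least one edge of G. Contracting each set to a single vertex therefore yields K_{4} as a minor, and since treewidth is minor-monotone, tw(G) ≥ tw(K_{4}) = 3. Therefore the treewidth is 3.

Treewidth 3.
One such decomposition:
Bags: B1 = {e, f, j, k}  B2 = {d, e, f, j}  B3 = {b, d, f, j}  B4 = {b, c, d, j}  B5 = {b, c, d, i}  B6 = {b, c, h, i}  B7 = {a, c, h, i}  B8 = {a, g, h, i}  B9 = {a, g, h, l}
Tree: B1–B2, B2–B3, B3–B4, B4–B5, B5–B6, B6–B7, B7–B8, B8–B9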